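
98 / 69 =1.42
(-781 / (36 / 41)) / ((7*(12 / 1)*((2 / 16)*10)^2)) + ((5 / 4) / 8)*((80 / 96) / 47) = -96279793 / 14212800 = -6.77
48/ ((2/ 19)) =456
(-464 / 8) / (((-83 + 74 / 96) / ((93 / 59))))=1.11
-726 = -726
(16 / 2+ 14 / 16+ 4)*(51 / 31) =5253 / 248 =21.18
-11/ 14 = -0.79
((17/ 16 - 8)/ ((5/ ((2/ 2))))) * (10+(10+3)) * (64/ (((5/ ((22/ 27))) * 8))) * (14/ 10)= -65527/ 1125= -58.25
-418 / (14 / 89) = -18601 / 7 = -2657.29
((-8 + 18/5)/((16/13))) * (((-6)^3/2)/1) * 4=7722/5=1544.40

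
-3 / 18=-1 / 6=-0.17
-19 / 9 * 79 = -1501 / 9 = -166.78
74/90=37/45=0.82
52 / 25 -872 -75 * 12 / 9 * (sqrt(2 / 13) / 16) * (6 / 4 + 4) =-21748 / 25 -275 * sqrt(26) / 104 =-883.40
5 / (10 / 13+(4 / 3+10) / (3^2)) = 1755 / 712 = 2.46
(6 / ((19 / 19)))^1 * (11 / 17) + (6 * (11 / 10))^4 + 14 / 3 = 60754471 / 31875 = 1906.02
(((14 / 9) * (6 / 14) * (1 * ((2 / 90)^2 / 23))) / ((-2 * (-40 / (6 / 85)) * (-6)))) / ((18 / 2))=-1 / 4275585000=-0.00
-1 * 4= -4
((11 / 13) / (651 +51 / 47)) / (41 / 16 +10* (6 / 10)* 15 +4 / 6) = 0.00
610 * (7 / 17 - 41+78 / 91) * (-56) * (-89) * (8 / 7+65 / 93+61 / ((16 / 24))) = -41593275008960 / 3689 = -11274945787.19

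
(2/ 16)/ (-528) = -1/ 4224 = -0.00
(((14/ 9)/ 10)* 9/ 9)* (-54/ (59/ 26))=-1092/ 295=-3.70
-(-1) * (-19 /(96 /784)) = -155.17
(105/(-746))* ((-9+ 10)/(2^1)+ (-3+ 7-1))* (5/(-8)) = 3675/11936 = 0.31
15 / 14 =1.07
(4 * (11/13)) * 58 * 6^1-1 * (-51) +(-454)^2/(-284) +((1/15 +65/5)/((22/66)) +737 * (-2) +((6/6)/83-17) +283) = -254993961/383045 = -665.70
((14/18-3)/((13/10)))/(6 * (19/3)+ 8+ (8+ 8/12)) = -50/1599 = -0.03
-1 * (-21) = 21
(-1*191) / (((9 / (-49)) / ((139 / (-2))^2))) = 180825239 / 36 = 5022923.31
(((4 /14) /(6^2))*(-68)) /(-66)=17 /2079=0.01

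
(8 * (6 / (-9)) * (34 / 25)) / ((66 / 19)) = -5168 / 2475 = -2.09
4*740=2960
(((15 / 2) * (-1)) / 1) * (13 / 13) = -15 / 2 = -7.50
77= 77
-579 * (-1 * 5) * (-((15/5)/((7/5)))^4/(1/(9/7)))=-1319034375/16807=-78481.25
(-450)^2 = 202500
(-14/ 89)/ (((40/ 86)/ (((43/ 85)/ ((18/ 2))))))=-12943/ 680850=-0.02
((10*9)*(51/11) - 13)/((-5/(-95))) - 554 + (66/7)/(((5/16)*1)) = 2755581/385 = 7157.35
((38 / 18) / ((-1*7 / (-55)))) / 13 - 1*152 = -123443 / 819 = -150.72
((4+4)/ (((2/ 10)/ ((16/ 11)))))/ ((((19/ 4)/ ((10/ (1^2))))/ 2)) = 51200/ 209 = 244.98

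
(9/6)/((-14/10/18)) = -135/7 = -19.29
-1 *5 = -5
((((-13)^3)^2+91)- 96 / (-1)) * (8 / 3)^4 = 244091056.99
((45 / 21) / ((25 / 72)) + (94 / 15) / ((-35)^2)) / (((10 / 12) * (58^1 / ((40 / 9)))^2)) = 3631808 / 83448225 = 0.04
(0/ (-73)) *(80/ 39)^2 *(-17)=0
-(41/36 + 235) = -8501/36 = -236.14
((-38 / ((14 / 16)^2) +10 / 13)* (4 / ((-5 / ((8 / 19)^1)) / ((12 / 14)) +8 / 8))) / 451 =5976192 / 177256079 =0.03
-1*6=-6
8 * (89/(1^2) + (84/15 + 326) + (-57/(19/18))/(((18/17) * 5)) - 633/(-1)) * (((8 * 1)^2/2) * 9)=12019968/5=2403993.60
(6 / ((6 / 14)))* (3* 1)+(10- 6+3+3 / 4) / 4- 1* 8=575 / 16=35.94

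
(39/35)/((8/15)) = 117/56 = 2.09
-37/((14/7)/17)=-314.50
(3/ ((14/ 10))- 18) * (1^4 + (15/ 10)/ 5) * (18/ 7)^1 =-12987/ 245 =-53.01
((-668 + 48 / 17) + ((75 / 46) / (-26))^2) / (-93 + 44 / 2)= 16175048503 / 1726512112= 9.37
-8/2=-4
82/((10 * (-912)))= -41/4560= -0.01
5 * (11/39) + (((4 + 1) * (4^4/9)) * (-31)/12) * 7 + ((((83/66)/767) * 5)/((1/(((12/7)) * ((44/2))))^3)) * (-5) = -33877200925/7103187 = -4769.30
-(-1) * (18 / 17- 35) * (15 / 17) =-8655 / 289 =-29.95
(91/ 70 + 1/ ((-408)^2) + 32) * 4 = 133.20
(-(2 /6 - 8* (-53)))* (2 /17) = -2546 /51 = -49.92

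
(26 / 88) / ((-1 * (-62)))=13 / 2728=0.00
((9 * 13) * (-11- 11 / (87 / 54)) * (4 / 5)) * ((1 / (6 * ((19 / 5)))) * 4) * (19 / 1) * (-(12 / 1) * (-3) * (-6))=34841664 / 29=1201436.69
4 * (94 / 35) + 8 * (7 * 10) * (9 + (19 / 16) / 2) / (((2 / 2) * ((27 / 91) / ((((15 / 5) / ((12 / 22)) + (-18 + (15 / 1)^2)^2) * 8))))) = 5866408226002 / 945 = 6207839392.59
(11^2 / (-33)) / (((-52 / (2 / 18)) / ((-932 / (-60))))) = 2563 / 21060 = 0.12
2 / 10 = 1 / 5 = 0.20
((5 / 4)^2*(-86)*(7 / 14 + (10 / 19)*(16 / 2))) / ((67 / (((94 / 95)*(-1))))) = 1808795 / 193496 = 9.35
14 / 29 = 0.48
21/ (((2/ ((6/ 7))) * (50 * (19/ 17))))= 0.16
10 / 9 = 1.11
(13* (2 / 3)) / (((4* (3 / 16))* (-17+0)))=-0.68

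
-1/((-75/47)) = 47/75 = 0.63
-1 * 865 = -865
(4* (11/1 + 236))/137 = 988/137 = 7.21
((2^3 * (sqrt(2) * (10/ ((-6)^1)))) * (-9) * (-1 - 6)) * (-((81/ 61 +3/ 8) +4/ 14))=101895 * sqrt(2)/ 61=2362.32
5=5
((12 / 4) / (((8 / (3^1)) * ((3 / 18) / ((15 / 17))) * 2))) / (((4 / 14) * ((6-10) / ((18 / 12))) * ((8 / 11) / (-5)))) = 467775 / 17408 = 26.87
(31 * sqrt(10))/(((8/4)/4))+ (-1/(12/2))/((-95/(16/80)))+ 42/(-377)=-119323/1074450+ 62 * sqrt(10)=195.95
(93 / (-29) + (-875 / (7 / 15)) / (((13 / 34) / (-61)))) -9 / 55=6202486362 / 20735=299131.24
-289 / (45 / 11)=-3179 / 45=-70.64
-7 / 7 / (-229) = 1 / 229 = 0.00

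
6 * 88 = 528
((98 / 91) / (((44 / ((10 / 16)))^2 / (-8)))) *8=-175 / 12584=-0.01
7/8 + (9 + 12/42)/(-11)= 19/616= 0.03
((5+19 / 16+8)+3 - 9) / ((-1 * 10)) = -131 / 160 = -0.82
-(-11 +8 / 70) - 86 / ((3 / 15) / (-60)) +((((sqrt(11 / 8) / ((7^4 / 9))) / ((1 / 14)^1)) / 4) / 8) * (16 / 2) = 9 * sqrt(22) / 2744 +903381 / 35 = 25810.90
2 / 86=0.02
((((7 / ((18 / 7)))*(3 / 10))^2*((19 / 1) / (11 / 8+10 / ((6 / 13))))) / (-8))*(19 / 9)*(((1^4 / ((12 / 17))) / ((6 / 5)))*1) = -2104991 / 12286080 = -0.17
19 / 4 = 4.75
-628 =-628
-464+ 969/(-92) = -43657/92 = -474.53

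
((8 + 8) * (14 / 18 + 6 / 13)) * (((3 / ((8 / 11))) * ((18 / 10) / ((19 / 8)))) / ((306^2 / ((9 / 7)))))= 1276 / 1499043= 0.00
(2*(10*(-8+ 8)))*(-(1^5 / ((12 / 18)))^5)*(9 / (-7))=0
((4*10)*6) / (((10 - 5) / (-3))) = -144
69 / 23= 3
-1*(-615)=615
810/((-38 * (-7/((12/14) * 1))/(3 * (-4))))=-29160/931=-31.32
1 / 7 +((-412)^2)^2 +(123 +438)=201691182680 / 7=28813026097.14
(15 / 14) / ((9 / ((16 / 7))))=40 / 147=0.27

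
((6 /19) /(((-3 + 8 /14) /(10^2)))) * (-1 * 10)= 42000 /323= 130.03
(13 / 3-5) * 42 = -28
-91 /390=-7 /30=-0.23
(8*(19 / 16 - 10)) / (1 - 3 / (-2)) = -141 / 5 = -28.20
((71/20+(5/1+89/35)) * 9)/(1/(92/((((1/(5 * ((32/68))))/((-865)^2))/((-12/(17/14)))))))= -46182266683200/289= -159800230737.72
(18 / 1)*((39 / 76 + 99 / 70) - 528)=-12594177 / 1330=-9469.31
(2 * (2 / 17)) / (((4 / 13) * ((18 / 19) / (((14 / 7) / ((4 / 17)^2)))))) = 4199 / 144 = 29.16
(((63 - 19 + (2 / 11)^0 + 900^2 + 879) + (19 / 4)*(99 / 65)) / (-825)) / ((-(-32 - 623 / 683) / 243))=-3888139553361 / 535749500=-7257.38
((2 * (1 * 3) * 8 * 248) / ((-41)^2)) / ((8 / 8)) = 11904 / 1681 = 7.08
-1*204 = -204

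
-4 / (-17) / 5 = 4 / 85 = 0.05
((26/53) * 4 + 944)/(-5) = -50136/265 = -189.19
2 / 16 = 1 / 8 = 0.12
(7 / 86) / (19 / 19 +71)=7 / 6192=0.00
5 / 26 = 0.19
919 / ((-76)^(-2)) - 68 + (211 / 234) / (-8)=9936718061 / 1872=5308075.89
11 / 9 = 1.22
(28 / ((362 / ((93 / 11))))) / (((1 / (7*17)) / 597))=92497986 / 1991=46458.05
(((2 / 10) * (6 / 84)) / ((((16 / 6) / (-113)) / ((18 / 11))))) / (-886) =3051 / 2728880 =0.00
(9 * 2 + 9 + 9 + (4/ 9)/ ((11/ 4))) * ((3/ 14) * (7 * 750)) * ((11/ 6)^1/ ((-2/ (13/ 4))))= -1454375/ 12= -121197.92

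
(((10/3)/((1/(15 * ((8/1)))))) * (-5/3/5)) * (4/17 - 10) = 66400/51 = 1301.96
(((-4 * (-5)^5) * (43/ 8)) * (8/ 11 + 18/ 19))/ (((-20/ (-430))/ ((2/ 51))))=1011171875/ 10659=94865.55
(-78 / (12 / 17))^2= 48841 / 4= 12210.25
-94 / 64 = -47 / 32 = -1.47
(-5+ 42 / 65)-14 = -1193 / 65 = -18.35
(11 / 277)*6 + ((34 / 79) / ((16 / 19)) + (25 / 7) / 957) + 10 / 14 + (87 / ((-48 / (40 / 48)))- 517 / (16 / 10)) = -1515986179907 / 4691014944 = -323.17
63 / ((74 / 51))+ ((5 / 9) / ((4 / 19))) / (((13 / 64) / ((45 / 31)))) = 1857239 / 29822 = 62.28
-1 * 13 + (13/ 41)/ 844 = -449839/ 34604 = -13.00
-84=-84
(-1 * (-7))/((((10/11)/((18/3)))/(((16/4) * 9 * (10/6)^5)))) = 192500/9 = 21388.89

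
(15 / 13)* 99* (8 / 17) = 53.76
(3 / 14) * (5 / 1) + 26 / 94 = 887 / 658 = 1.35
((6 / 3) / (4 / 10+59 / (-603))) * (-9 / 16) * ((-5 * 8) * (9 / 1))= 1221075 / 911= 1340.37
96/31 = 3.10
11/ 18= 0.61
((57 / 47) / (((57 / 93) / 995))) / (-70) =-18507 / 658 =-28.13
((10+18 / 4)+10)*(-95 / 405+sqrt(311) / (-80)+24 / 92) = -4.76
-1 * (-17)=17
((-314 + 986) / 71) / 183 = 224 / 4331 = 0.05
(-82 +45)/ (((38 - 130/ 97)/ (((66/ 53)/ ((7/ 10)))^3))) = -257955786000/ 45396616979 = -5.68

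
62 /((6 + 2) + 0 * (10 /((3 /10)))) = 31 /4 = 7.75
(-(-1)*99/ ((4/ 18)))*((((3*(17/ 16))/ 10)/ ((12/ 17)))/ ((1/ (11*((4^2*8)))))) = 2832489/ 10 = 283248.90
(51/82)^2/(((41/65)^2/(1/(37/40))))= 109892250/104553157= 1.05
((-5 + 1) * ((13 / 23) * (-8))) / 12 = 104 / 69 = 1.51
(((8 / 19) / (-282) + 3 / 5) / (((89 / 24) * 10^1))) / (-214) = -0.00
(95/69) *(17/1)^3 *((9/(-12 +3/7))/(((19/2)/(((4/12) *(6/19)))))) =-58.29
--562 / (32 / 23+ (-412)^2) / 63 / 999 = 6463 / 122857555464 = 0.00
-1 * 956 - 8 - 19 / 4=-968.75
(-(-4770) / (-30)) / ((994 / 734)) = -58353 / 497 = -117.41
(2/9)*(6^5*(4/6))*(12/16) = 864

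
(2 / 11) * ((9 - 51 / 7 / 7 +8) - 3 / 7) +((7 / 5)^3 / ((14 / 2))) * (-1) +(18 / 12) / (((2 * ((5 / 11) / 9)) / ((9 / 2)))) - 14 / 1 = 29783387 / 539000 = 55.26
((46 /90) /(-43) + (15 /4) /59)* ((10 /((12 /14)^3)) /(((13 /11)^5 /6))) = 1303509913321 /610396780968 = 2.14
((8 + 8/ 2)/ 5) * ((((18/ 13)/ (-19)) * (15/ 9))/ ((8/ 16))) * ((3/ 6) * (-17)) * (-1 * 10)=-12240/ 247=-49.55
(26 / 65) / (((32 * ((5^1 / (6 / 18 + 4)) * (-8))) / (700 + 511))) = -15743 / 9600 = -1.64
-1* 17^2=-289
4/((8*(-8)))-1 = -17/16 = -1.06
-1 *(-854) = 854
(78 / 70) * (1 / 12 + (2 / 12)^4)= 1417 / 15120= 0.09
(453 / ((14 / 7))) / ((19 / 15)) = 6795 / 38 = 178.82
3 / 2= 1.50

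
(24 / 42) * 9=36 / 7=5.14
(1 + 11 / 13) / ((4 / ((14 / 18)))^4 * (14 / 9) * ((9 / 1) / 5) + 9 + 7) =5145 / 5503342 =0.00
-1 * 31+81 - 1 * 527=-477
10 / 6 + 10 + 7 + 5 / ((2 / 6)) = 101 / 3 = 33.67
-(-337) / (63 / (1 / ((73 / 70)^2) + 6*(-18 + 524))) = 5453921728 / 335727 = 16245.11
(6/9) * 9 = 6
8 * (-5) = -40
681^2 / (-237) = -1956.80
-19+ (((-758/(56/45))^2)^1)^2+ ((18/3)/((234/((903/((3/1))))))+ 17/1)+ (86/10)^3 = 412459695702214061963/2996448000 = 137649542292.15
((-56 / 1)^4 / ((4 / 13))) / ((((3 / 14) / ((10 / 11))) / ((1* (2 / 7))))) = 1278484480 / 33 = 38741953.94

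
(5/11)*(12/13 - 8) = -460/143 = -3.22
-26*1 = -26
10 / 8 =5 / 4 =1.25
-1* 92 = -92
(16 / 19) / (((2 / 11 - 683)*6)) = -88 / 428127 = -0.00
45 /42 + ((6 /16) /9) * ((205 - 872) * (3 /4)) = -4429 /224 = -19.77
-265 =-265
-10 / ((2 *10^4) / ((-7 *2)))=7 / 1000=0.01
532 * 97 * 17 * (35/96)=319837.29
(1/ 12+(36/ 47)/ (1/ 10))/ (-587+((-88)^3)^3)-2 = -356987614702961568647/ 178493807351480782140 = -2.00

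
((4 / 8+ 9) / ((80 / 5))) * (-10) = -5.94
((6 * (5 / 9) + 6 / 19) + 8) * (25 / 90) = 1660 / 513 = 3.24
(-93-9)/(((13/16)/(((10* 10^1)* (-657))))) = 107222400/13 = 8247876.92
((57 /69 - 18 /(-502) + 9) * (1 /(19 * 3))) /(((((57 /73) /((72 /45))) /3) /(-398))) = -13233051056 /31260795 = -423.31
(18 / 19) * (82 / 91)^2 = 121032 / 157339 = 0.77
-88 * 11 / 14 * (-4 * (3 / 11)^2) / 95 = 144 / 665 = 0.22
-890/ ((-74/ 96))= 1154.59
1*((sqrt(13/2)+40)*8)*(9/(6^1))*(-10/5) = -960 - 12*sqrt(26) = -1021.19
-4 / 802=-2 / 401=-0.00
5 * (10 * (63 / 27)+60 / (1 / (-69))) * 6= -123500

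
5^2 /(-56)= -25 /56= -0.45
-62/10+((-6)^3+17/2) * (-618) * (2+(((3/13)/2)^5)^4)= 25554243963156034337055368547306119/99640744476047045761700986880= 256463.80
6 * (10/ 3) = 20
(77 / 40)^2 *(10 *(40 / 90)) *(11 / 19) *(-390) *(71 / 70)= -8599591 / 2280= -3771.75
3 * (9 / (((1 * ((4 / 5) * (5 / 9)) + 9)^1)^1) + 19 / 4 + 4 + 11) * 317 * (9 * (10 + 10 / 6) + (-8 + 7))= 174046314 / 85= 2047603.69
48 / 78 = 8 / 13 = 0.62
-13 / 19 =-0.68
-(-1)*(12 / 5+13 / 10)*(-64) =-1184 / 5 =-236.80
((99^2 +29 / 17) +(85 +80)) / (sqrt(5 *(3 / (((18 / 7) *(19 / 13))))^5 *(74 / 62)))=2202185196 *sqrt(59494890) / 2369980795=7167.19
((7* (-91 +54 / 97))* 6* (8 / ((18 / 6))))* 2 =-1965152 / 97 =-20259.30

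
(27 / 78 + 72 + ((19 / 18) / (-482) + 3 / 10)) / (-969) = -40966837 / 546457860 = -0.07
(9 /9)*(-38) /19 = -2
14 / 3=4.67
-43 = -43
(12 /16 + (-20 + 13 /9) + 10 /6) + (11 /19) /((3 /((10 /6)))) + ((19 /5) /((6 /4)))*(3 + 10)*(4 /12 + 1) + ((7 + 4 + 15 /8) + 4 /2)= 97969 /2280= 42.97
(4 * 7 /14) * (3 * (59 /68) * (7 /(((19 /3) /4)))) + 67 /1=29075 /323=90.02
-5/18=-0.28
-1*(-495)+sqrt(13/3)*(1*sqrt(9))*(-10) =495-10*sqrt(39) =432.55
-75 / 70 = -1.07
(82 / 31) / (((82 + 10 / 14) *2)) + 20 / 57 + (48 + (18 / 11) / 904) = 48.37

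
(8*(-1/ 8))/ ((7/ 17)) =-17/ 7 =-2.43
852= 852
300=300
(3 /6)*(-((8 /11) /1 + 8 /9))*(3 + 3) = -160 /33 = -4.85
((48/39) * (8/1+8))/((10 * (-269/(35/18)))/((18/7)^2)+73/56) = -129024/1362283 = -0.09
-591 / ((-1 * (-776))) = -591 / 776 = -0.76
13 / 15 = 0.87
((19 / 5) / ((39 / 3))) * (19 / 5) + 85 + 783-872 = -2.89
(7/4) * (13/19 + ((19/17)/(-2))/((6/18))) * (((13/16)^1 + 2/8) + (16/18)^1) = -1260847/372096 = -3.39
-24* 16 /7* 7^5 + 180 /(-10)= -922002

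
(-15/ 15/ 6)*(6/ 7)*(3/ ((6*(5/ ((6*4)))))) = -12/ 35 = -0.34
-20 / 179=-0.11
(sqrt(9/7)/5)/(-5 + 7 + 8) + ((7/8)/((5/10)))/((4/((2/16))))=3 *sqrt(7)/350 + 7/128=0.08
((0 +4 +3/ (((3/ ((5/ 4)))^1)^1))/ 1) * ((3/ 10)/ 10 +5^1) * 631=16663.13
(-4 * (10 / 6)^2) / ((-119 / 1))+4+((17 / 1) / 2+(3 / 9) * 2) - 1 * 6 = 15551 / 2142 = 7.26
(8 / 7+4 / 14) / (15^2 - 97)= 5 / 448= 0.01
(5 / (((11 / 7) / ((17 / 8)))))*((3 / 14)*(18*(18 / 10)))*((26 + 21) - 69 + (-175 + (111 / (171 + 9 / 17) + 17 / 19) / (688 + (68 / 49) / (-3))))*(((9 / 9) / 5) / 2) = -6250917127551 / 6759427840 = -924.77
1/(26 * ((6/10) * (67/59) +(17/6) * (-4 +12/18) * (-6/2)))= 885/667628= 0.00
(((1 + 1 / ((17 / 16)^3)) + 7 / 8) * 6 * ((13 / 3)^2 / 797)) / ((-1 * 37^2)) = -0.00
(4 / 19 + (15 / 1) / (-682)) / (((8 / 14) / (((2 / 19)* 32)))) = 136808 / 123101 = 1.11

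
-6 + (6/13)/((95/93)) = -6852/1235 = -5.55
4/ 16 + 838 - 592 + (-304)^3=-112376871/ 4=-28094217.75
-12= -12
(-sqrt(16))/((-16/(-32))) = -8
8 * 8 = 64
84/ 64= 21/ 16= 1.31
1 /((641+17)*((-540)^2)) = 1 /191872800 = 0.00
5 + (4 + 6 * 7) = 51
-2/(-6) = 1/3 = 0.33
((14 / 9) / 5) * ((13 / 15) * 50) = 364 / 27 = 13.48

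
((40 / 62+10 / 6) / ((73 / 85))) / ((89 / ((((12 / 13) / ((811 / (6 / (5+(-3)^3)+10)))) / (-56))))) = -1955425 / 327008836154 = -0.00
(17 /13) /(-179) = -17 /2327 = -0.01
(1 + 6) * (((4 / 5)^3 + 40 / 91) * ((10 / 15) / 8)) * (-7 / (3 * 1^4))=-6314 / 4875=-1.30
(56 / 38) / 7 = 0.21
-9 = -9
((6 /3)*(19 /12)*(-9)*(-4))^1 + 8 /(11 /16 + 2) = 5030 /43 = 116.98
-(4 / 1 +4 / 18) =-38 / 9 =-4.22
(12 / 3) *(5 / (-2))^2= 25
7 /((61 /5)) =35 /61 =0.57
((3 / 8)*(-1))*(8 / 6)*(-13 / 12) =13 / 24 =0.54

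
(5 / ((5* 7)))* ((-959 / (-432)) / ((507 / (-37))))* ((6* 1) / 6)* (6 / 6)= -5069 / 219024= -0.02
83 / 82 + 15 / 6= 144 / 41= 3.51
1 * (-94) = -94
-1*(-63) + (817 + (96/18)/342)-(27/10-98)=5003369/5130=975.32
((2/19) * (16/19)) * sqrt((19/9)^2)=32/171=0.19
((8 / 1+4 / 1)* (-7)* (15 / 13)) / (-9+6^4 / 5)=-700 / 1807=-0.39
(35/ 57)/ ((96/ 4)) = 35/ 1368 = 0.03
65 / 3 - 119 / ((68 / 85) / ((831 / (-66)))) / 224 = 253675 / 8448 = 30.03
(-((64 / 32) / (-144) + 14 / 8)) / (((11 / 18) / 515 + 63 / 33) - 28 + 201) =-708125 / 71342404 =-0.01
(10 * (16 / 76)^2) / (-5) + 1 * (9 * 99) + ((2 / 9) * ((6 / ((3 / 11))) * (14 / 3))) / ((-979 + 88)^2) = 626712271139 / 703450737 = 890.91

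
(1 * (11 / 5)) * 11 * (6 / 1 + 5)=1331 / 5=266.20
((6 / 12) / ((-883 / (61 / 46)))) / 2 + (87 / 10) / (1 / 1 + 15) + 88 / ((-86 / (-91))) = 13086681269 / 139725920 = 93.66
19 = 19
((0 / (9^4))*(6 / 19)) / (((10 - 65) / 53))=0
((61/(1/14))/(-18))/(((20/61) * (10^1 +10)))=-26047/3600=-7.24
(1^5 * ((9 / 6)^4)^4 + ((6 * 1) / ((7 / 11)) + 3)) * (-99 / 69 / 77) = -40047219 / 3211264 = -12.47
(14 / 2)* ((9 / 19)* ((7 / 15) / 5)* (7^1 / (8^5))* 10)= 1029 / 1556480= 0.00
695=695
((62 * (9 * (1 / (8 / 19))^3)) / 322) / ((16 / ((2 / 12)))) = 637887 / 2637824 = 0.24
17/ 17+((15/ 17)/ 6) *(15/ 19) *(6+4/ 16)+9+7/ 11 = 322953/ 28424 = 11.36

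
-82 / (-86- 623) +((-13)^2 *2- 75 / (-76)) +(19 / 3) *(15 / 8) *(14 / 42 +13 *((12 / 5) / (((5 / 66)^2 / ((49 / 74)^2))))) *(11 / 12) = 3490688920239103 / 132780952800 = 26289.08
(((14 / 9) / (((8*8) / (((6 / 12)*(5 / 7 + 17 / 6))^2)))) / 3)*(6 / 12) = 22201 / 1741824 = 0.01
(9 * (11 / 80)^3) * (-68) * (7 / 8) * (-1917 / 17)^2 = -308150467317 / 17408000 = -17701.66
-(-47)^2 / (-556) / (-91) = -2209 / 50596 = -0.04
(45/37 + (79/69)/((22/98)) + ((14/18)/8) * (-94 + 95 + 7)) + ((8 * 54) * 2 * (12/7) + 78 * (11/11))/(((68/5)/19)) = 2577540677/1179486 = 2185.31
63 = 63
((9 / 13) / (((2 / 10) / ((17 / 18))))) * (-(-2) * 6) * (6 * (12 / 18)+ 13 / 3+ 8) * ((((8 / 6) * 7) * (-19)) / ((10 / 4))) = -1772624 / 39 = -45451.90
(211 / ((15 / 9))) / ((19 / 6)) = 3798 / 95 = 39.98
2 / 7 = 0.29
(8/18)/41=4/369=0.01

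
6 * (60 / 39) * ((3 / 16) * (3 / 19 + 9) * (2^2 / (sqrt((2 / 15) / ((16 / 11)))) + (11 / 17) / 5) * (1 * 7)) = 60291 / 4199 + 219240 * sqrt(330) / 2717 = 1480.20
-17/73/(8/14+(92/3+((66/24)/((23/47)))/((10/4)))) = -82110/11806801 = -0.01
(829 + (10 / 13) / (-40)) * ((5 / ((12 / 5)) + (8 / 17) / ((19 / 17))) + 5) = 24585359 / 3952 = 6220.99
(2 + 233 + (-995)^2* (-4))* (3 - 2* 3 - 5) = 31678920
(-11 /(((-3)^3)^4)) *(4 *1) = -44 /531441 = -0.00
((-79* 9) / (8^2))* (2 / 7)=-3.17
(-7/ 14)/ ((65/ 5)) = -1/ 26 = -0.04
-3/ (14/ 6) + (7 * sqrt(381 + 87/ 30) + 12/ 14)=-3/ 7 + 7 * sqrt(38390)/ 10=136.72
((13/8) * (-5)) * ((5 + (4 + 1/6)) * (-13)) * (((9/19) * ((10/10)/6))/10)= 9295/1216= 7.64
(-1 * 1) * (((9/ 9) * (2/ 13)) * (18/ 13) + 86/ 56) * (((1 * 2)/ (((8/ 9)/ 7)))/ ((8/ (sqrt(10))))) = -74475 * sqrt(10)/ 21632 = -10.89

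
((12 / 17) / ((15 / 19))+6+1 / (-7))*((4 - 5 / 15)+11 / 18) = 28.88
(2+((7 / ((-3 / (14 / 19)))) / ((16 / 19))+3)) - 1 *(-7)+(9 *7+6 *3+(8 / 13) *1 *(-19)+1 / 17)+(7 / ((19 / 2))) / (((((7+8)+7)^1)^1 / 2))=88008707 / 1108536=79.39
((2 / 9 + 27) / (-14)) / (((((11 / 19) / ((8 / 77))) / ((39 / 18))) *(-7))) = 2470 / 22869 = 0.11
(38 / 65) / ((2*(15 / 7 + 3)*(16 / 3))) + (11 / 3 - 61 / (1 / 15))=-11373307 / 12480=-911.32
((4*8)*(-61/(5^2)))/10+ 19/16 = -13241/2000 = -6.62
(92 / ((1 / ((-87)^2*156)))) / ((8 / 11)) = 149366646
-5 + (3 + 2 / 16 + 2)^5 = 115692361 / 32768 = 3530.65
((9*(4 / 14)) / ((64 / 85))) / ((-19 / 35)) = -3825 / 608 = -6.29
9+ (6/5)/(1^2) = 51/5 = 10.20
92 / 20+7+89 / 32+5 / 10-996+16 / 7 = -1096293 / 1120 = -978.83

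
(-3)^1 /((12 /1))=-1 /4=-0.25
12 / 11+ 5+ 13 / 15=6.96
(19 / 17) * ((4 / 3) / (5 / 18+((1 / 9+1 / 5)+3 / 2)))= 570 / 799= 0.71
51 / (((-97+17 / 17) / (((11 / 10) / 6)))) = -187 / 1920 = -0.10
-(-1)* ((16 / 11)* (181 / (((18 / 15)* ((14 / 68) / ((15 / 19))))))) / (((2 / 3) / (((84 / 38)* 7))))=77540400 / 3971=19526.67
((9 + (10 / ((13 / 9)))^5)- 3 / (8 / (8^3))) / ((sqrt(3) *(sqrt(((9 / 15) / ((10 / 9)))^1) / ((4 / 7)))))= 5559003220 *sqrt(2) / 1113879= 7057.87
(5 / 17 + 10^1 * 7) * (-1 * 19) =-22705 / 17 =-1335.59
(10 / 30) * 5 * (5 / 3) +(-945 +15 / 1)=-8345 / 9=-927.22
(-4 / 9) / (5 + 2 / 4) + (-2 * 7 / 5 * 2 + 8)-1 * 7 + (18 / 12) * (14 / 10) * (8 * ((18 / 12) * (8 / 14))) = 4811 / 495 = 9.72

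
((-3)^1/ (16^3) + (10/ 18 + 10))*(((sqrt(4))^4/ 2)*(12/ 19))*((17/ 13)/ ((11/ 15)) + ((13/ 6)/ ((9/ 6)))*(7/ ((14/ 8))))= 3786263983/ 9389952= 403.23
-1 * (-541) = 541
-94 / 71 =-1.32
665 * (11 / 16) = 7315 / 16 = 457.19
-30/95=-6/19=-0.32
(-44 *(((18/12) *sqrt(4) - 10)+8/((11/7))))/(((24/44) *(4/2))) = 77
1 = 1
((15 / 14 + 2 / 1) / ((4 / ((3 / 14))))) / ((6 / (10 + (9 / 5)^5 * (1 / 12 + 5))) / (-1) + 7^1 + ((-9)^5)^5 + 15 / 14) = -171010527 / 746125587245114792655348396472744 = -0.00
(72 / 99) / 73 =8 / 803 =0.01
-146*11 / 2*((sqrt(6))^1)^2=-4818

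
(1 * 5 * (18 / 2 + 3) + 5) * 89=5785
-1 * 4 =-4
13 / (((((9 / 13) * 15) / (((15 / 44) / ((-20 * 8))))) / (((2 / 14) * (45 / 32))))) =-169 / 315392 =-0.00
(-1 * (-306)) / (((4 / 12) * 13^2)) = 918 / 169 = 5.43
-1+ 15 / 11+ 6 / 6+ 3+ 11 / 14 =793 / 154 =5.15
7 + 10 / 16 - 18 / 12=49 / 8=6.12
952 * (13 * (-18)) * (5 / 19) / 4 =-278460 / 19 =-14655.79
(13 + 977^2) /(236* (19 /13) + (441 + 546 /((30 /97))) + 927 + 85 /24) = 1489085520 /5431709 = 274.15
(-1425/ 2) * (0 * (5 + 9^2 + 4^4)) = 0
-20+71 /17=-269 /17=-15.82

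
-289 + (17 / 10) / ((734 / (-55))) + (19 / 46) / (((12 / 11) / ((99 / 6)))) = -282.88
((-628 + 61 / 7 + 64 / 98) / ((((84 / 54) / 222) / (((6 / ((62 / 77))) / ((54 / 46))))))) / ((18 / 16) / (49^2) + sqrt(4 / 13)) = 39043104956856 / 45749428093 - 12819486495919488*sqrt(13) / 45749428093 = -1009461.20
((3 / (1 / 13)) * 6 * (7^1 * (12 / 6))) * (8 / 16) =1638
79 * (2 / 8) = 19.75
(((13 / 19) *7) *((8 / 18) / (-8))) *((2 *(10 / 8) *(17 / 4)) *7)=-54145 / 2736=-19.79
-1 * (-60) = 60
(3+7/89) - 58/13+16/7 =7312/8099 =0.90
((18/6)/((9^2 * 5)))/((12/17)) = 17/1620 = 0.01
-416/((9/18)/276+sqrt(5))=229632/1523519 - 126756864 * sqrt(5)/1523519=-185.89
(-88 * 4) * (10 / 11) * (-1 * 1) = 320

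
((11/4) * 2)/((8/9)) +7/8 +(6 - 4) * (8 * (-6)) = -1423/16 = -88.94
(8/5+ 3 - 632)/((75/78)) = -81562/125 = -652.50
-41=-41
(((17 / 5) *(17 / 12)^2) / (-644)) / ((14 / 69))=-4913 / 94080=-0.05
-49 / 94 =-0.52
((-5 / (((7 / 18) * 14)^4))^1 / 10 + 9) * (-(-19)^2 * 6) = -112371925131 / 5764801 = -19492.77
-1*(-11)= 11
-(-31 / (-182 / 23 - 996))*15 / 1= -0.46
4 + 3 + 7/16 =119/16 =7.44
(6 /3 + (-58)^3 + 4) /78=-97553 /39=-2501.36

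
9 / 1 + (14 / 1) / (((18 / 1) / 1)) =88 / 9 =9.78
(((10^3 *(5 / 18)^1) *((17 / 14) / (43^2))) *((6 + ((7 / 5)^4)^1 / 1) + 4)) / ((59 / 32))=9412288 / 6872733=1.37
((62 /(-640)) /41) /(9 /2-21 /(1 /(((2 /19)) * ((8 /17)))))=-0.00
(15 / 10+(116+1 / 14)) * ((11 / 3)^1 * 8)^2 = 6373312 / 63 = 101163.68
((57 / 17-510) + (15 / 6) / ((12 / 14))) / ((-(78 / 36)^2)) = 308283 / 2873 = 107.30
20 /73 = 0.27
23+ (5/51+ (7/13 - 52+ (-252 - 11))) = -193174/663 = -291.36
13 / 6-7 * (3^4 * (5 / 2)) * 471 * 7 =-4673495.33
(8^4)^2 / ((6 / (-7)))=-58720256 / 3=-19573418.67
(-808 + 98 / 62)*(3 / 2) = -74997 / 62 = -1209.63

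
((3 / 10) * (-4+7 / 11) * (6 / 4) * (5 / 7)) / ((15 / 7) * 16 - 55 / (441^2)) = -9251739 / 293386060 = -0.03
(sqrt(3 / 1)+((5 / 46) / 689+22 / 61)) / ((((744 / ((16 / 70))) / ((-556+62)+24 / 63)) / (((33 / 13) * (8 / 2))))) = -456104 * sqrt(3) / 296205 - 159082917796 / 286331598735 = -3.22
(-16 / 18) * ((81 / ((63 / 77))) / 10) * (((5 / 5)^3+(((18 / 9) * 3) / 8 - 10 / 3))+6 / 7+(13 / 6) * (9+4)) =-241.48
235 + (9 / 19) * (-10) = 4375 / 19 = 230.26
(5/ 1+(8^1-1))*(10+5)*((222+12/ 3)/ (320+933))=40680/ 1253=32.47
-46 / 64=-23 / 32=-0.72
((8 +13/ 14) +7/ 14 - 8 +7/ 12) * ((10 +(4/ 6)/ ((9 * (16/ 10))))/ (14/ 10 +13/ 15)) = 130975/ 14688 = 8.92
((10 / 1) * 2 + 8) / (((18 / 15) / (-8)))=-560 / 3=-186.67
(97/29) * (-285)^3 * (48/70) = -10778232600/203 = -53094741.87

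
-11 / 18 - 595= -10721 / 18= -595.61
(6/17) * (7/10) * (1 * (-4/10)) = -42/425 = -0.10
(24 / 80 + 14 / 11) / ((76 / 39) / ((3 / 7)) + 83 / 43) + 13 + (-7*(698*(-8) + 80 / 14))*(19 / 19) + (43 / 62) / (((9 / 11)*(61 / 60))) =794337702577609 / 20335265610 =39062.08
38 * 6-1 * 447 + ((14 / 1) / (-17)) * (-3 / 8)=-14871 / 68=-218.69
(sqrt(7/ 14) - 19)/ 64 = -19/ 64 + sqrt(2)/ 128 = -0.29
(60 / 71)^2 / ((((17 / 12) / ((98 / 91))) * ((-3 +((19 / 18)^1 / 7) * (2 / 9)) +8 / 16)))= -685843200 / 3116028617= -0.22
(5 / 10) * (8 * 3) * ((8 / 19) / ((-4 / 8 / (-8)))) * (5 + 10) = 23040 / 19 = 1212.63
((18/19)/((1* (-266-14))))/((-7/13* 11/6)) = 351/102410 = 0.00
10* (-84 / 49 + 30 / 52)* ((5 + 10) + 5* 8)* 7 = -56925 / 13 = -4378.85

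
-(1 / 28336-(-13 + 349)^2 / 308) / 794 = 944221 / 2045344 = 0.46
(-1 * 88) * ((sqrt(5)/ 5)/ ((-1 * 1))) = 88 * sqrt(5)/ 5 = 39.35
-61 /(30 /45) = -183 /2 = -91.50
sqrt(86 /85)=1.01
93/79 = 1.18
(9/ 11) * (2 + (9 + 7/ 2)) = 11.86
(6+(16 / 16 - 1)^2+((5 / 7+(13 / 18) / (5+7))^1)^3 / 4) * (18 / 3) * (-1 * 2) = -84565316683 / 1152216576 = -73.39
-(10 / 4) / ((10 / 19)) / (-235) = 19 / 940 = 0.02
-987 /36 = -329 /12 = -27.42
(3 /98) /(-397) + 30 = 1167177 /38906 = 30.00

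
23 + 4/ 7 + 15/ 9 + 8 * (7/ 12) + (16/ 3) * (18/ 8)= 880/ 21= 41.90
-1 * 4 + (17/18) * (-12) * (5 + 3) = -284/3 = -94.67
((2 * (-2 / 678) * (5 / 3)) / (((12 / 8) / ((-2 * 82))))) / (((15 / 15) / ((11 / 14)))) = 18040 / 21357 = 0.84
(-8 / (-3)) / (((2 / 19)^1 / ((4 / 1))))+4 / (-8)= 605 / 6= 100.83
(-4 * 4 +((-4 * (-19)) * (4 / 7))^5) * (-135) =-350510991675120 / 16807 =-20855059896.18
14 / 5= 2.80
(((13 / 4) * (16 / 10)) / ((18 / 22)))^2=81796 / 2025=40.39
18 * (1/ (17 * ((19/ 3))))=54/ 323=0.17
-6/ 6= -1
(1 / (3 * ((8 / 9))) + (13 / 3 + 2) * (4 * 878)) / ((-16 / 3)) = -4170.57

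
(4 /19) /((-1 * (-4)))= 1 /19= 0.05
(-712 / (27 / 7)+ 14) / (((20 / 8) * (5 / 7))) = -64484 / 675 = -95.53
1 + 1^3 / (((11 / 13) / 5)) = 76 / 11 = 6.91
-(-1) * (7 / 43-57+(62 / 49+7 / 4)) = -453611 / 8428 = -53.82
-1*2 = -2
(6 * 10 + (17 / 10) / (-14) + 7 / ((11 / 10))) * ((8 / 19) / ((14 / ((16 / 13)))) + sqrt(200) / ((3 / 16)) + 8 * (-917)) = -5881457502 / 12103 + 816104 * sqrt(2) / 231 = -480954.08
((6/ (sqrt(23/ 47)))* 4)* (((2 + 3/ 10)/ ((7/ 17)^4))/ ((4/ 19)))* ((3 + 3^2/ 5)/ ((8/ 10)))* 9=257077638* sqrt(1081)/ 12005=704068.61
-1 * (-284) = 284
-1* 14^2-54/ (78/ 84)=-3304/ 13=-254.15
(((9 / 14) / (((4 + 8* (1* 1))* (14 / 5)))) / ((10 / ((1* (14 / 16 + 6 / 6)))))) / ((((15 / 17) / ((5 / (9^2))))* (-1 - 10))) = -85 / 3725568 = -0.00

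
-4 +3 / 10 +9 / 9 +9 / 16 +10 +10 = 1429 / 80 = 17.86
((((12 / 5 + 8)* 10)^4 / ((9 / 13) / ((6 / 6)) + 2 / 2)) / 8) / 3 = 95051008 / 33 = 2880333.58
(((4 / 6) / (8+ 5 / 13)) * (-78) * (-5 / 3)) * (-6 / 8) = -845 / 109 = -7.75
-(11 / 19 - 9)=160 / 19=8.42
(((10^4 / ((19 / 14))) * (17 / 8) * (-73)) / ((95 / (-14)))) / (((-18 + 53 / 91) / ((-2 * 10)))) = 22134476000 / 114437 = 193420.62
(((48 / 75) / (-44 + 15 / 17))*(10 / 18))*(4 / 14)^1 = -544 / 230895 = -0.00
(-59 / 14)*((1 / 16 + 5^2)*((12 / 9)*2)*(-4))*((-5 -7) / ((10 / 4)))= -189272 / 35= -5407.77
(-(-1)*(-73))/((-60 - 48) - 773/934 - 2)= 68182/103513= 0.66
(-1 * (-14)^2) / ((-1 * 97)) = 196 / 97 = 2.02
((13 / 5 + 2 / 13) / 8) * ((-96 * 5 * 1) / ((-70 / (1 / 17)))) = 1074 / 7735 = 0.14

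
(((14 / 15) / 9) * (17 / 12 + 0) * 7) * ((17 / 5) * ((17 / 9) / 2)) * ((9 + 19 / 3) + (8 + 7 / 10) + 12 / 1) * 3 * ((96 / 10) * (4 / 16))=260236697 / 303750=856.75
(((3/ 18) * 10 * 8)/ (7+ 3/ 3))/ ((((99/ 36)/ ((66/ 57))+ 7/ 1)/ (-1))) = -8/ 45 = -0.18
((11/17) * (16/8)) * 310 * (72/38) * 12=2946240/323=9121.49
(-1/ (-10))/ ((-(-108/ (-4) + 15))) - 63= -63.00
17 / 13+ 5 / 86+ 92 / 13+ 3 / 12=19437 / 2236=8.69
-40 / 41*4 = -160 / 41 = -3.90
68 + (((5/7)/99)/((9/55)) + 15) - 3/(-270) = 470923/5670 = 83.06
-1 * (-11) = 11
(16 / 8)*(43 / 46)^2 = 1849 / 1058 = 1.75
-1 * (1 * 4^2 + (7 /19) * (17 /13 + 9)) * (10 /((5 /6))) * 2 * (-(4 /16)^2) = 7335 /247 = 29.70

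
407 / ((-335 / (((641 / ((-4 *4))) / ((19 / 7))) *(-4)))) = -1826209 / 25460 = -71.73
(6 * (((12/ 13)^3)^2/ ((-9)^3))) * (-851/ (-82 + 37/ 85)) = -0.05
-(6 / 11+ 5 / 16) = -151 / 176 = -0.86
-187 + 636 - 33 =416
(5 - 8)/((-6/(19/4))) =19/8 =2.38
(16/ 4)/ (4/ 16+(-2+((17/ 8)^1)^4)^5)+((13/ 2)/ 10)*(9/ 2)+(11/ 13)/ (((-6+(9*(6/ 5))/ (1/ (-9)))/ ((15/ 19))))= 3007464136999208593109647851811/ 1030472633515278113272862922120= 2.92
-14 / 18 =-7 / 9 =-0.78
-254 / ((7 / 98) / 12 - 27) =42672 / 4535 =9.41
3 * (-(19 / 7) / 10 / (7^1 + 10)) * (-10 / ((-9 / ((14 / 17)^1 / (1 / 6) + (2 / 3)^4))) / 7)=-134444 / 3441123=-0.04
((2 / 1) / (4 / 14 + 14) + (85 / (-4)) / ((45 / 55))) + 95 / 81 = -24.66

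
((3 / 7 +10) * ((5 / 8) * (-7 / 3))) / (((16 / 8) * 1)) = -7.60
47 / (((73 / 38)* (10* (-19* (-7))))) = 47 / 2555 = 0.02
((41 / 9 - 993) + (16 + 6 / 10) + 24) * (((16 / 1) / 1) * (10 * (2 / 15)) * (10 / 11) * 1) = -5459584 / 297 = -18382.44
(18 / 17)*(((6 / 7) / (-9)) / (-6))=0.02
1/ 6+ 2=13/ 6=2.17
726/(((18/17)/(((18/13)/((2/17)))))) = 104907/13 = 8069.77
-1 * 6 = -6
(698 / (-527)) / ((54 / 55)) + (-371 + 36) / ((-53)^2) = -58685470 / 39969261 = -1.47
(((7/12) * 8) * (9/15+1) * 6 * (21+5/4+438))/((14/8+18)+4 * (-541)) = -412384/42885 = -9.62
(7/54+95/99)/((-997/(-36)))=0.04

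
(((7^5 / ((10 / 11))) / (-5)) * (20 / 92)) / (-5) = 184877 / 1150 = 160.76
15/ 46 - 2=-77/ 46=-1.67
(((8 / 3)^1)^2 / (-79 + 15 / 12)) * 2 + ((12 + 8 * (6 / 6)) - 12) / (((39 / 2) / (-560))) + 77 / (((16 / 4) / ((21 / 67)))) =-223.89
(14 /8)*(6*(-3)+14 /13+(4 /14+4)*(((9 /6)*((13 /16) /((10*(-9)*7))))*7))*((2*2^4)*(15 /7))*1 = -741735 /364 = -2037.73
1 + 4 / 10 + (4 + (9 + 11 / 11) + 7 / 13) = 1036 / 65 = 15.94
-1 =-1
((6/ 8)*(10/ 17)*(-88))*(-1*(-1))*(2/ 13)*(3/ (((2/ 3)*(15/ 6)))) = -10.75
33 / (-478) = -33 / 478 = -0.07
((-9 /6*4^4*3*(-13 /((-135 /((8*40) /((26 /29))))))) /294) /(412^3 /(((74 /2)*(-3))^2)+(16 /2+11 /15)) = -406538240 /17160322193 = -0.02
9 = 9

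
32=32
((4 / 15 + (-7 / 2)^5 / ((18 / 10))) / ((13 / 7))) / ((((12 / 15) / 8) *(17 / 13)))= -2938537 / 2448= -1200.38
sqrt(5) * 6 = 6 * sqrt(5) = 13.42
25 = 25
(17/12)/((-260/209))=-3553/3120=-1.14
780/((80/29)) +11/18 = 10201/36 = 283.36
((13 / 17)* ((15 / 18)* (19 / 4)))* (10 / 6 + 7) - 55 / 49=753035 / 29988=25.11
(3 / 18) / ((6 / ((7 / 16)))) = 7 / 576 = 0.01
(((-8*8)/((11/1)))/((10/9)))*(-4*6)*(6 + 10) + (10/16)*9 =887211/440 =2016.39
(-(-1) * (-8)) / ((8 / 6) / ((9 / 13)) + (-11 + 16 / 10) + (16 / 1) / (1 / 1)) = -1080 / 1151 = -0.94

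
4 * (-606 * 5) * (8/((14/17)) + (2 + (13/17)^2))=-301557720/2023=-149064.62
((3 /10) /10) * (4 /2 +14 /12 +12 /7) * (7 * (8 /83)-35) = -16687 /3320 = -5.03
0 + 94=94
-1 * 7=-7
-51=-51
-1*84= -84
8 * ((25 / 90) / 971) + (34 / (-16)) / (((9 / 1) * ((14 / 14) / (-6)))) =49601 / 34956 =1.42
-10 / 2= -5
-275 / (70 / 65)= -3575 / 14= -255.36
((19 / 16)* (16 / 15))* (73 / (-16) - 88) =-28139 / 240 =-117.25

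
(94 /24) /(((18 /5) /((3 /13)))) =235 /936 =0.25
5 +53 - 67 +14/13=-103/13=-7.92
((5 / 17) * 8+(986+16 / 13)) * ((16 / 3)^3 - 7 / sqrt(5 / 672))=895787008 / 5967 - 6123544 * sqrt(210) / 1105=69817.10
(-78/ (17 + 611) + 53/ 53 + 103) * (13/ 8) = 424021/ 2512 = 168.80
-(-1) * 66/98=33/49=0.67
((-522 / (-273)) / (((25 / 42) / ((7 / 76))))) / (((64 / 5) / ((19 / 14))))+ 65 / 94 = 282667 / 391040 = 0.72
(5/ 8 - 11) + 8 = -19/ 8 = -2.38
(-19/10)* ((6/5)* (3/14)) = -171/350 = -0.49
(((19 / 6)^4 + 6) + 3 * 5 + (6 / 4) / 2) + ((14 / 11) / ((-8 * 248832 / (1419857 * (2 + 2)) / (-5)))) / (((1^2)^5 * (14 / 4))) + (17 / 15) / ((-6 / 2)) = 869838857 / 6842880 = 127.12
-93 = -93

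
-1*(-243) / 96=81 / 32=2.53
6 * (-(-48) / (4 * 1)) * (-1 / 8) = -9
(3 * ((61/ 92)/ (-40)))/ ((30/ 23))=-61/ 1600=-0.04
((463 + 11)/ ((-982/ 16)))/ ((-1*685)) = 3792/ 336335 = 0.01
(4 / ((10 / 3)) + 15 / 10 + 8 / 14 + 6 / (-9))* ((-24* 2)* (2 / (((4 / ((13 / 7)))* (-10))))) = 11.61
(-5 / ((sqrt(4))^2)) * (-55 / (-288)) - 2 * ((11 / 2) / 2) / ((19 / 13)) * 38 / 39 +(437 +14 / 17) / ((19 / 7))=58567175 / 372096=157.40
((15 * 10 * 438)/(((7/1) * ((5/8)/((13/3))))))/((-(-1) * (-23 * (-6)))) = 471.55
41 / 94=0.44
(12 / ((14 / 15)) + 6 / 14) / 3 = 31 / 7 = 4.43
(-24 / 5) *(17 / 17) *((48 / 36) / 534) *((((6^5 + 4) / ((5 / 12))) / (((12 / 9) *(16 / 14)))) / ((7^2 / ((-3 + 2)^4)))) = -9336 / 3115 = -3.00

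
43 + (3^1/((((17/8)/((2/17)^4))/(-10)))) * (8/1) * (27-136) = 64402331/1419857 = 45.36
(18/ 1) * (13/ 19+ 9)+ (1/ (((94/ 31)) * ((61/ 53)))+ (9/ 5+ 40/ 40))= 96636369/ 544730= 177.40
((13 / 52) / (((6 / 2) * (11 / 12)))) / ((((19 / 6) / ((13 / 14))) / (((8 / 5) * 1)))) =312 / 7315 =0.04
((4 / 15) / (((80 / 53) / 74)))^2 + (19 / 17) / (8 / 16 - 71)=3072286279 / 17977500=170.90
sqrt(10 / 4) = sqrt(10) / 2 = 1.58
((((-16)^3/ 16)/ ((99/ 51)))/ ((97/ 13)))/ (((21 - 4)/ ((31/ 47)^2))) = -3198208/ 7071009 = -0.45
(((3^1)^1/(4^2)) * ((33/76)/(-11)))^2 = 81/1478656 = 0.00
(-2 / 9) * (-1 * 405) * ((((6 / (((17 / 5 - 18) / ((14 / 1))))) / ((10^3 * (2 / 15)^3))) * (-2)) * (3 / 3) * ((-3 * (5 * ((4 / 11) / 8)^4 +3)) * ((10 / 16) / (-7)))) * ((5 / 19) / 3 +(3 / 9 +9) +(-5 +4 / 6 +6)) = 5059174980375 / 1299652288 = 3892.71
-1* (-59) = 59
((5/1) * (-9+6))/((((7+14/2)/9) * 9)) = -15/14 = -1.07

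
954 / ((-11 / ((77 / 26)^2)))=-257103 / 338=-760.66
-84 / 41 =-2.05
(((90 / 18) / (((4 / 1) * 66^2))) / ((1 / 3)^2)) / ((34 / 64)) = 10 / 2057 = 0.00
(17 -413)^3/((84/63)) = -46574352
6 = 6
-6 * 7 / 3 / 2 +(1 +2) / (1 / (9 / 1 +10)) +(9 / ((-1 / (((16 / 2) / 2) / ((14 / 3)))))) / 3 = 332 / 7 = 47.43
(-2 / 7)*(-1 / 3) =2 / 21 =0.10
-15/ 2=-7.50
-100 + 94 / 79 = -7806 / 79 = -98.81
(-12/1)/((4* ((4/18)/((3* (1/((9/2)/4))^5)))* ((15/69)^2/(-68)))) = 589365248/18225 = 32338.29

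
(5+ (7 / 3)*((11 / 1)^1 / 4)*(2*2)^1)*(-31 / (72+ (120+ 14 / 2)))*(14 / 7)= -9.55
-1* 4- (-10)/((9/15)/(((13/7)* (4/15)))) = 4.25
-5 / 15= -1 / 3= -0.33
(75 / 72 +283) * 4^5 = 872576 / 3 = 290858.67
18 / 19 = 0.95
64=64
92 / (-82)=-46 / 41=-1.12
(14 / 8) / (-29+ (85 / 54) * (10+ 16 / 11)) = -231 / 1448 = -0.16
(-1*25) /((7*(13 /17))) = -425 /91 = -4.67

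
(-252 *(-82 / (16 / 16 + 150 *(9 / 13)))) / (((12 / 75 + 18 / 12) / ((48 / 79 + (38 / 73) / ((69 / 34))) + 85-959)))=-1555562209437600 / 15005543689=-103665.83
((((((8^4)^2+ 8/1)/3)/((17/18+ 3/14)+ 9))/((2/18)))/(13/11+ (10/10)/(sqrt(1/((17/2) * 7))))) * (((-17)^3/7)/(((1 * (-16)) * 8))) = -308380544901/558080+ 260937384147 * sqrt(238)/1116160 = 3054028.82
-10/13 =-0.77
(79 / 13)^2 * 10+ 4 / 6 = 369.96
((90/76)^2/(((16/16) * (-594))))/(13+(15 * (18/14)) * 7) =-75/4701664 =-0.00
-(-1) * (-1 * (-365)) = 365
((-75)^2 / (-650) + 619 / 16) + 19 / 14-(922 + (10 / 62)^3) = -38630976057 / 43375696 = -890.61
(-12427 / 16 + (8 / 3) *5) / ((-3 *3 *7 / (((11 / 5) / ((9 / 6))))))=403051 / 22680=17.77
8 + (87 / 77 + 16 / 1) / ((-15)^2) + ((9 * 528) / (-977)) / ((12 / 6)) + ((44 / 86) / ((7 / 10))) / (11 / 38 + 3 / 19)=7.28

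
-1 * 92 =-92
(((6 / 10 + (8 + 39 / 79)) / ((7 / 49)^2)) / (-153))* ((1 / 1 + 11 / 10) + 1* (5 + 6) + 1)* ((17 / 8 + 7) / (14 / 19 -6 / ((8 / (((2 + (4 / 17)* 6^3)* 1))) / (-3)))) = -1434223189 / 457735875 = -3.13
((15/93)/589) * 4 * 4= 80/18259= 0.00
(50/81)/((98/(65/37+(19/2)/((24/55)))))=1044625/7048944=0.15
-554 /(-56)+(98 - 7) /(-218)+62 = 218143 /3052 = 71.48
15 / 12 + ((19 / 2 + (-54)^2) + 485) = 13647 / 4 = 3411.75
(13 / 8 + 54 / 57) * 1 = 391 / 152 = 2.57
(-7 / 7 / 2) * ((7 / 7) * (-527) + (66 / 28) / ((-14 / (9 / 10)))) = 1033217 / 3920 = 263.58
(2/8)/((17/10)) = 5/34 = 0.15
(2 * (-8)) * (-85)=1360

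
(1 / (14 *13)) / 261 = 1 / 47502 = 0.00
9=9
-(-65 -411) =476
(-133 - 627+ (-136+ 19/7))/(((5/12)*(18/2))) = -25012/105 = -238.21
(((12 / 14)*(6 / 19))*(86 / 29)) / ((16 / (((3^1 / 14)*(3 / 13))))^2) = 31347 / 4088296576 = 0.00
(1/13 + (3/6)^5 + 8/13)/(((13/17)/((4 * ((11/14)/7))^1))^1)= 8041/18928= 0.42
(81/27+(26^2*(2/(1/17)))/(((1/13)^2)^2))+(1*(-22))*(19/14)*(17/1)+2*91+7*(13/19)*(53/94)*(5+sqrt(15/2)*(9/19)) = 43407*sqrt(30)/67868+8206884328065/12502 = 656445718.43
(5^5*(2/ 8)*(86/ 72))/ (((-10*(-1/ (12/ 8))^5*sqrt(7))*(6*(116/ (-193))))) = -46681875*sqrt(7)/ 1662976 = -74.27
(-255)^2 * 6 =390150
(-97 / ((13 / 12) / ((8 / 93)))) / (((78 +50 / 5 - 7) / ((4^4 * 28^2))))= -19084.80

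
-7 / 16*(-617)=4319 / 16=269.94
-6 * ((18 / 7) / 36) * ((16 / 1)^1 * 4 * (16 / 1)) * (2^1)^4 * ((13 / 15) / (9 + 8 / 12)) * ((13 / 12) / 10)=-346112 / 5075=-68.20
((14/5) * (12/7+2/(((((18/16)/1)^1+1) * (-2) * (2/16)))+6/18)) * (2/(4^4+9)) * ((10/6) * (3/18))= -1226/121635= -0.01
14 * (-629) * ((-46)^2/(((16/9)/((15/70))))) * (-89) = 199894155.75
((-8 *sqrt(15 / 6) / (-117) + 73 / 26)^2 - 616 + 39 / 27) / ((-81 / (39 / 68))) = 2555255 / 594864 - 73 *sqrt(10) / 53703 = 4.29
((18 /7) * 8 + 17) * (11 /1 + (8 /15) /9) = 392659 /945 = 415.51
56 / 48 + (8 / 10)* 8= 227 / 30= 7.57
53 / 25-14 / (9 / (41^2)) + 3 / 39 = -7642124 / 2925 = -2612.69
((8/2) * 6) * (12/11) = 288/11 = 26.18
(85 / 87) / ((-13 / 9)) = -255 / 377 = -0.68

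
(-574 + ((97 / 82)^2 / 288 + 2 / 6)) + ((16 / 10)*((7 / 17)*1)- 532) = -181887380843 / 164603520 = -1105.00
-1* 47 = -47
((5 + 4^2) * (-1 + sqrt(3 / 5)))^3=-129654 / 5 + 166698 * sqrt(15) / 25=-106.06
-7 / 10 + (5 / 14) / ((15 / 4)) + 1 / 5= -0.40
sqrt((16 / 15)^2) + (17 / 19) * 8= 8.22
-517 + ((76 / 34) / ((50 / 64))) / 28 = -1537771 / 2975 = -516.90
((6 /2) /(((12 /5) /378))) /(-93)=-315 /62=-5.08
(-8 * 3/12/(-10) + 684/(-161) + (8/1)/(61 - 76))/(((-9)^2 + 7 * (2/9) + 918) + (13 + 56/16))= -13278/2947427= -0.00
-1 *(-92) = 92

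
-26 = -26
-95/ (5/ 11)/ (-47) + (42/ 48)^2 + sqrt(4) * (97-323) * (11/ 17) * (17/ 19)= -14657875/ 57152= -256.47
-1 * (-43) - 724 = -681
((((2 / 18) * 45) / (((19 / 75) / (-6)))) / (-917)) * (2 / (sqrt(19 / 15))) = 0.23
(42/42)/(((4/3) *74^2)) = 0.00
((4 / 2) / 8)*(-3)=-3 / 4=-0.75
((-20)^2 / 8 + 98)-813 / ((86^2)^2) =8095719955 / 54700816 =148.00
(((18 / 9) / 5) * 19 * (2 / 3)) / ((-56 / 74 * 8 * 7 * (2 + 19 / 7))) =-703 / 27720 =-0.03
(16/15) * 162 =864/5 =172.80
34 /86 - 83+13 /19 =-66929 /817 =-81.92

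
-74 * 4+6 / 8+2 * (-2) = -1197 / 4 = -299.25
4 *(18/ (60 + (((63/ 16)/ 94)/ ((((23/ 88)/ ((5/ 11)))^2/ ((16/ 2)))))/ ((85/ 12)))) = 2536026/ 2118395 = 1.20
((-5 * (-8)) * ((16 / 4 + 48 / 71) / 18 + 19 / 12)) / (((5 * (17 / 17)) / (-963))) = -1008154 / 71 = -14199.35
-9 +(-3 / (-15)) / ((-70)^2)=-220499 / 24500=-9.00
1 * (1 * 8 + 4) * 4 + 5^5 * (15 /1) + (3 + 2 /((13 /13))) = 46928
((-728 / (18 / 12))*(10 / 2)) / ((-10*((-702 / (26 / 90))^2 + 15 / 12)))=2912 / 70858815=0.00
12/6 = 2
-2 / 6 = -1 / 3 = -0.33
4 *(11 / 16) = 11 / 4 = 2.75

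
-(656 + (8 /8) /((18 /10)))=-5909 /9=-656.56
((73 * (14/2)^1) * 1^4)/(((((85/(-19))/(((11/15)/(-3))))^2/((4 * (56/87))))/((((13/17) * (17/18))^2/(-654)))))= -105622929412/33714358700625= -0.00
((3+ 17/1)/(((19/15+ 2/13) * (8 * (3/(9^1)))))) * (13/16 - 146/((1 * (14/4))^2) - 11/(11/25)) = -82797975/434336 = -190.63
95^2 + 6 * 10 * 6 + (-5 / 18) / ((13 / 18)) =9384.62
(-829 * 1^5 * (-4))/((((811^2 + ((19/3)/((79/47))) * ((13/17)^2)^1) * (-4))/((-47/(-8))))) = -2668692759/360395482960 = -0.01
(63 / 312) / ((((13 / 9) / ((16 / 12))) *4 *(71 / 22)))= 693 / 47996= 0.01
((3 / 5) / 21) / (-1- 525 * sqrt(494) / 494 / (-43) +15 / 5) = 1826812 / 118229965- 645 * sqrt(494) / 3377999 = 0.01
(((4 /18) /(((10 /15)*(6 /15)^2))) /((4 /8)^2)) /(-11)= -25 /33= -0.76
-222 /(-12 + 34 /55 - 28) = 2035 /361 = 5.64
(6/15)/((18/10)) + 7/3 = 23/9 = 2.56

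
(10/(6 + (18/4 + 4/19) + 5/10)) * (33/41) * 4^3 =133760/2911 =45.95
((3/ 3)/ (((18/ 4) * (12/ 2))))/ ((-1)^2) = 1/ 27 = 0.04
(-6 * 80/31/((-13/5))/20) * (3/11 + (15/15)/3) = 800/4433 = 0.18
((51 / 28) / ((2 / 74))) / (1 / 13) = 876.11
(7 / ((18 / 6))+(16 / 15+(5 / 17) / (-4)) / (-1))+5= 6467 / 1020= 6.34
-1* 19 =-19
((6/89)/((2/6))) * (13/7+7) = 1116/623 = 1.79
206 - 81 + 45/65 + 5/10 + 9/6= 1660/13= 127.69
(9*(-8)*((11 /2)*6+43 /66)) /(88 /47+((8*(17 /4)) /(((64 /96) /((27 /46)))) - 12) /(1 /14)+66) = -28810812 /3792745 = -7.60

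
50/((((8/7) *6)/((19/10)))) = 665/48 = 13.85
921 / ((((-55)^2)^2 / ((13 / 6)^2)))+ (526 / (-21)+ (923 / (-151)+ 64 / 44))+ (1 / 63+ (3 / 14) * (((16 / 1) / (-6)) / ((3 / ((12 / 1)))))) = -11133690409007 / 348199582500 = -31.98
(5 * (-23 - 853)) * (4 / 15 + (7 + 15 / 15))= -36208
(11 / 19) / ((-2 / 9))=-99 / 38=-2.61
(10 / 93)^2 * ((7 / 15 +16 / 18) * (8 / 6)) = 4880 / 233523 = 0.02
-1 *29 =-29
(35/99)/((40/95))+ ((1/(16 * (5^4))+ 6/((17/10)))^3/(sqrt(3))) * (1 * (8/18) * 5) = 665/792+ 216018360520204913 * sqrt(3)/6632550000000000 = 57.25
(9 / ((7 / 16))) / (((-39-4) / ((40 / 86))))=-2880 / 12943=-0.22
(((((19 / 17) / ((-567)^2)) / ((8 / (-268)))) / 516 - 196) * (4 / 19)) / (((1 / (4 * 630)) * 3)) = -22109595848180 / 637880103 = -34661.05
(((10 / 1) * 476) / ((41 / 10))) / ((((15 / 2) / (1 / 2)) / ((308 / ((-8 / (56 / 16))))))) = -1282820 / 123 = -10429.43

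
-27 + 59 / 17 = -400 / 17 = -23.53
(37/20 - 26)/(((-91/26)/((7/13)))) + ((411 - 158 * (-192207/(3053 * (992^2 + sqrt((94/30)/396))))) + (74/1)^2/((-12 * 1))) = -284970379327658038951499/6848958661369000499310 - 182212236 * sqrt(7755)/17561432465048719229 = -41.61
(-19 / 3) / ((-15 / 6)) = 38 / 15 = 2.53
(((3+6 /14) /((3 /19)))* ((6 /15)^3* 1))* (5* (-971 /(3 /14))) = -2361472 /75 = -31486.29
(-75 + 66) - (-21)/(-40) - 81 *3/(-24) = 3/5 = 0.60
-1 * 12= -12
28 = 28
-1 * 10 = -10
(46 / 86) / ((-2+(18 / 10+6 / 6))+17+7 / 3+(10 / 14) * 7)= 0.02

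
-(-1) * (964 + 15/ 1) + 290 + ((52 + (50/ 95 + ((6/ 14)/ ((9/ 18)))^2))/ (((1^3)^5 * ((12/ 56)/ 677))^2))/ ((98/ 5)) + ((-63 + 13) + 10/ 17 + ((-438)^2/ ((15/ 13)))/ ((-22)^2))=2337575985277268/ 86178015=27124969.00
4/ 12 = 0.33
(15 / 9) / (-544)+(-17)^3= -4913.00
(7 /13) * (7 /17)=49 /221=0.22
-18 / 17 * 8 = -144 / 17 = -8.47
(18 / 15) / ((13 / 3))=18 / 65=0.28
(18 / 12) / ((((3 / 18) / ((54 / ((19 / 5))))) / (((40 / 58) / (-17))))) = -48600 / 9367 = -5.19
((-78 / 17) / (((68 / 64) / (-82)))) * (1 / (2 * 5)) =51168 / 1445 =35.41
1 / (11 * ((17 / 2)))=0.01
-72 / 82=-36 / 41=-0.88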